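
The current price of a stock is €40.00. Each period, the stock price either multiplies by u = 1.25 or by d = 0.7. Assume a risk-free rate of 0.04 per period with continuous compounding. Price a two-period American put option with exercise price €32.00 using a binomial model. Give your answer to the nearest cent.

Risk-neutral probability p = (e^0.04 − 0.7)/(1.25 − 0.7) = 0.3408/0.5500 = 0.6197
Terminal stock prices: S_uu = 62.5, S_ud = 35, S_dd = 19.6
Terminal payoffs (K − S): max(-30.5, 0) = 0, max(-3, 0) = 0, max(12.4, 0) = 12.4
Node u (S = 50): continuation = e^(−0.04)·[0.6197·0.0000 + 0.3803·0.0000] = 0.0000; exercise value = 0.0000 ≤ continuation, so V_u = 0.0000
Node d (S = 28): continuation = e^(−0.04)·[0.6197·0.0000 + 0.3803·12.4000] = 4.5313; exercise value = 4.0000 ≤ continuation, so V_d = 4.5313
Node 0 (S = 40): continuation = e^(−0.04)·[0.6197·0.0000 + 0.3803·4.5313] = 1.6559; exercise value = 0.0000 ≤ continuation, so V_0 = 1.6559

€1.66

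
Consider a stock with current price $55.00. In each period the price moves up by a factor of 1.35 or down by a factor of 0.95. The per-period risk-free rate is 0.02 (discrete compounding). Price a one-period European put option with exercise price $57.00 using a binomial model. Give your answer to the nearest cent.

$3.84

Risk-neutral probability p = (1 + 0.02 − 0.95)/(1.35 − 0.95) = 0.0700/0.4000 = 0.1750
Terminal stock prices: S_u = 74.25, S_d = 52.25
Terminal payoffs (K − S): max(-17.25, 0) = 0, max(4.75, 0) = 4.75
Node 0 (S = 55): V_0 = 1/1.02·[0.1750·0.0000 + 0.8250·4.7500] = 3.8419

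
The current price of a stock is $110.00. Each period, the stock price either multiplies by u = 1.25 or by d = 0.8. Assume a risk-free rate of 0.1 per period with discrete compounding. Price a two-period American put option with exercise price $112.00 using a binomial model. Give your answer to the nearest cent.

$7.64

Risk-neutral probability p = (1 + 0.1 − 0.8)/(1.25 − 0.8) = 0.3000/0.4500 = 0.6667
Terminal stock prices: S_uu = 171.9, S_ud = 110, S_dd = 70.4
Terminal payoffs (K − S): max(-59.88, 0) = 0, max(2, 0) = 2, max(41.6, 0) = 41.6
Node u (S = 137.5): continuation = 1/1.1·[0.6667·0.0000 + 0.3333·2.0000] = 0.6061; exercise value = 0.0000 ≤ continuation, so V_u = 0.6061
Node d (S = 88): continuation = 1/1.1·[0.6667·2.0000 + 0.3333·41.6000] = 13.8182; exercise value = 24.0000 > continuation, so V_d = 24.0000 (exercise)
Node 0 (S = 110): continuation = 1/1.1·[0.6667·0.6061 + 0.3333·24.0000] = 7.6400; exercise value = 2.0000 ≤ continuation, so V_0 = 7.6400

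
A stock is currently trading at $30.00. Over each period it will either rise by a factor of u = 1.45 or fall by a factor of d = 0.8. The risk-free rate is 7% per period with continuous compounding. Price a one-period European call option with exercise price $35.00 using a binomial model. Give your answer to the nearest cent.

Risk-neutral probability p = (e^0.07 − 0.8)/(1.45 − 0.8) = 0.2725/0.6500 = 0.4192
Terminal stock prices: S_u = 43.5, S_d = 24
Terminal payoffs (S − K): max(8.5, 0) = 8.5, max(-11, 0) = 0
Node 0 (S = 30): V_0 = e^(−0.07)·[0.4192·8.5000 + 0.5808·0.0000] = 3.3226

$3.32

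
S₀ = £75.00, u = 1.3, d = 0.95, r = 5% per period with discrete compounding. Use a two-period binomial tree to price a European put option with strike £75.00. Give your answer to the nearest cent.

£3.38

Risk-neutral probability p = (1 + 0.05 − 0.95)/(1.3 − 0.95) = 0.1000/0.3500 = 0.2857
Terminal stock prices: S_uu = 126.8, S_ud = 92.62, S_dd = 67.69
Terminal payoffs (K − S): max(-51.75, 0) = 0, max(-17.62, 0) = 0, max(7.312, 0) = 7.312
Node u (S = 97.5): V_u = 1/1.05·[0.2857·0.0000 + 0.7143·0.0000] = 0.0000
Node d (S = 71.25): V_d = 1/1.05·[0.2857·0.0000 + 0.7143·7.3125] = 4.9745
Node 0 (S = 75): V_0 = 1/1.05·[0.2857·0.0000 + 0.7143·4.9745] = 3.3840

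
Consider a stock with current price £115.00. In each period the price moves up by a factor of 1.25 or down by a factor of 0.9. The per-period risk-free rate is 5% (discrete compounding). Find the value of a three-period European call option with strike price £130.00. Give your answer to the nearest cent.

£15.06

Risk-neutral probability p = (1 + 0.05 − 0.9)/(1.25 − 0.9) = 0.1500/0.3500 = 0.4286
Terminal stock prices: S_uuu = 224.6, S_uud = 161.7, S_udd = 116.4, S_ddd = 83.84
Terminal payoffs (S − K): max(94.61, 0) = 94.61, max(31.72, 0) = 31.72, max(-13.56, 0) = 0, max(-46.16, 0) = 0
Node uu (S = 179.7): V_uu = 1/1.05·[0.4286·94.6094 + 0.5714·31.7188] = 55.8780
Node ud (S = 129.4): V_ud = 1/1.05·[0.4286·31.7188 + 0.5714·0.0000] = 12.9464
Node dd (S = 93.15): V_dd = 1/1.05·[0.4286·0.0000 + 0.5714·0.0000] = 0.0000
Node u (S = 143.8): V_u = 1/1.05·[0.4286·55.8780 + 0.5714·12.9464] = 29.8530
Node d (S = 103.5): V_d = 1/1.05·[0.4286·12.9464 + 0.5714·0.0000] = 5.2843
Node 0 (S = 115): V_0 = 1/1.05·[0.4286·29.8530 + 0.5714·5.2843] = 15.0607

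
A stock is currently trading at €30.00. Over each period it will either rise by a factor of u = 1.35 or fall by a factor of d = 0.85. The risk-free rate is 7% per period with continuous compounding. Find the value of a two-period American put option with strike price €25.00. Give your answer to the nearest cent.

€0.89

Risk-neutral probability p = (e^0.07 − 0.85)/(1.35 − 0.85) = 0.2225/0.5000 = 0.4450
Terminal stock prices: S_uu = 54.68, S_ud = 34.42, S_dd = 21.67
Terminal payoffs (K − S): max(-29.68, 0) = 0, max(-9.425, 0) = 0, max(3.325, 0) = 3.325
Node u (S = 40.5): continuation = e^(−0.07)·[0.4450·0.0000 + 0.5550·0.0000] = 0.0000; exercise value = 0.0000 ≤ continuation, so V_u = 0.0000
Node d (S = 25.5): continuation = e^(−0.07)·[0.4450·0.0000 + 0.5550·3.3250] = 1.7206; exercise value = 0.0000 ≤ continuation, so V_d = 1.7206
Node 0 (S = 30): continuation = e^(−0.07)·[0.4450·0.0000 + 0.5550·1.7206] = 0.8903; exercise value = 0.0000 ≤ continuation, so V_0 = 0.8903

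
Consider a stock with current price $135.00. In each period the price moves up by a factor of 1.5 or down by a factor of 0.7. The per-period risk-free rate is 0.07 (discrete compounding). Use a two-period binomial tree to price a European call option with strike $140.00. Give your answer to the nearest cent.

Risk-neutral probability p = (1 + 0.07 − 0.7)/(1.5 − 0.7) = 0.3700/0.8000 = 0.4625
Terminal stock prices: S_uu = 303.8, S_ud = 141.8, S_dd = 66.15
Terminal payoffs (S − K): max(163.8, 0) = 163.8, max(1.75, 0) = 1.75, max(-73.85, 0) = 0
Node u (S = 202.5): V_u = 1/1.07·[0.4625·163.7500 + 0.5375·1.7500] = 71.6589
Node d (S = 94.5): V_d = 1/1.07·[0.4625·1.7500 + 0.5375·0.0000] = 0.7564
Node 0 (S = 135): V_0 = 1/1.07·[0.4625·71.6589 + 0.5375·0.7564] = 31.3540

$31.35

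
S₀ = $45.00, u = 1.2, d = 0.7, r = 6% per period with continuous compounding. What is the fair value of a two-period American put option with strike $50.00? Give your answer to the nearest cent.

$6.98

Risk-neutral probability p = (e^0.06 − 0.7)/(1.2 − 0.7) = 0.3618/0.5000 = 0.7237
Terminal stock prices: S_uu = 64.8, S_ud = 37.8, S_dd = 22.05
Terminal payoffs (K − S): max(-14.8, 0) = 0, max(12.2, 0) = 12.2, max(27.95, 0) = 27.95
Node u (S = 54): continuation = e^(−0.06)·[0.7237·0.0000 + 0.2763·12.2000] = 3.1749; exercise value = 0.0000 ≤ continuation, so V_u = 3.1749
Node d (S = 31.5): continuation = e^(−0.06)·[0.7237·12.2000 + 0.2763·27.9500] = 15.5882; exercise value = 18.5000 > continuation, so V_d = 18.5000 (exercise)
Node 0 (S = 45): continuation = e^(−0.06)·[0.7237·3.1749 + 0.2763·18.5000] = 6.9781; exercise value = 5.0000 ≤ continuation, so V_0 = 6.9781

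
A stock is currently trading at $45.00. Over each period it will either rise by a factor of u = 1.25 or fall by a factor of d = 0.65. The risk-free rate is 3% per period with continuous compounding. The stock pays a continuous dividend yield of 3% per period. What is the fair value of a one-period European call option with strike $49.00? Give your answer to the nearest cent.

$4.10

Per-period risk-free factor R = e^0.03 = 1.0305; dividend-adjusted growth = e^(0.03−0.03) = 1.0000.
Risk-neutral probability p = (1.0000 − 0.65)/(1.25 − 0.65) = 0.3500/0.6000 = 0.5833
Terminal stock prices: S_u = 56.25, S_d = 29.25
Terminal payoffs (S − K): max(7.25, 0) = 7.25, max(-19.75, 0) = 0
Node 0 (S = 45): V_0 = e^(−0.03)·[0.5833·7.2500 + 0.4167·0.0000] = 4.1042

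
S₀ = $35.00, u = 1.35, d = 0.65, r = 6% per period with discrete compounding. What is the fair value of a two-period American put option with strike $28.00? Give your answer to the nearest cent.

$2.05

Risk-neutral probability p = (1 + 0.06 − 0.65)/(1.35 − 0.65) = 0.4100/0.7000 = 0.5857
Terminal stock prices: S_uu = 63.79, S_ud = 30.71, S_dd = 14.79
Terminal payoffs (K − S): max(-35.79, 0) = 0, max(-2.713, 0) = 0, max(13.21, 0) = 13.21
Node u (S = 47.25): continuation = 1/1.06·[0.5857·0.0000 + 0.4143·0.0000] = 0.0000; exercise value = 0.0000 ≤ continuation, so V_u = 0.0000
Node d (S = 22.75): continuation = 1/1.06·[0.5857·0.0000 + 0.4143·13.2125] = 5.1639; exercise value = 5.2500 > continuation, so V_d = 5.2500 (exercise)
Node 0 (S = 35): continuation = 1/1.06·[0.5857·0.0000 + 0.4143·5.2500] = 2.0519; exercise value = 0.0000 ≤ continuation, so V_0 = 2.0519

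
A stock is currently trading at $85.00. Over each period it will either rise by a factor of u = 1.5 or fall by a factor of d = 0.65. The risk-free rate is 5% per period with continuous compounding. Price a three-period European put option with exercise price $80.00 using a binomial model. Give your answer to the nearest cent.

$16.05

Risk-neutral probability p = (e^0.05 − 0.65)/(1.5 − 0.65) = 0.4013/0.8500 = 0.4721
Terminal stock prices: S_uuu = 286.9, S_uud = 124.3, S_udd = 53.87, S_ddd = 23.34
Terminal payoffs (K − S): max(-206.9, 0) = 0, max(-44.31, 0) = 0, max(26.13, 0) = 26.13, max(56.66, 0) = 56.66
Node uu (S = 191.2): V_uu = e^(−0.05)·[0.4721·0.0000 + 0.5279·0.0000] = 0.0000
Node ud (S = 82.88): V_ud = e^(−0.05)·[0.4721·0.0000 + 0.5279·26.1312] = 13.1223
Node dd (S = 35.91): V_dd = e^(−0.05)·[0.4721·26.1312 + 0.5279·56.6569] = 40.1859
Node u (S = 127.5): V_u = e^(−0.05)·[0.4721·0.0000 + 0.5279·13.1223] = 6.5896
Node d (S = 55.25): V_d = e^(−0.05)·[0.4721·13.1223 + 0.5279·40.1859] = 26.0728
Node 0 (S = 85): V_0 = e^(−0.05)·[0.4721·6.5896 + 0.5279·26.0728] = 16.0521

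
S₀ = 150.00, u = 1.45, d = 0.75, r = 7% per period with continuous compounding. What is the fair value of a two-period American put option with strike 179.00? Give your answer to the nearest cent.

Risk-neutral probability p = (e^0.07 − 0.75)/(1.45 − 0.75) = 0.3225/0.7000 = 0.4607
Terminal stock prices: S_uu = 315.4, S_ud = 163.1, S_dd = 84.38
Terminal payoffs (K − S): max(-136.4, 0) = 0, max(15.88, 0) = 15.88, max(94.62, 0) = 94.62
Node u (S = 217.5): continuation = e^(−0.07)·[0.4607·0.0000 + 0.5393·15.8750] = 7.9822; exercise value = 0.0000 ≤ continuation, so V_u = 7.9822
Node d (S = 112.5): continuation = e^(−0.07)·[0.4607·15.8750 + 0.5393·94.6250] = 54.3985; exercise value = 66.5000 > continuation, so V_d = 66.5000 (exercise)
Node 0 (S = 150): continuation = e^(−0.07)·[0.4607·7.9822 + 0.5393·66.5000] = 36.8662; exercise value = 29.0000 ≤ continuation, so V_0 = 36.8662

36.87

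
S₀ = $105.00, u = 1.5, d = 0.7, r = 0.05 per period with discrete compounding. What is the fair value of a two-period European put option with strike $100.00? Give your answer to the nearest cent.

$13.93

Risk-neutral probability p = (1 + 0.05 − 0.7)/(1.5 − 0.7) = 0.3500/0.8000 = 0.4375
Terminal stock prices: S_uu = 236.2, S_ud = 110.2, S_dd = 51.45
Terminal payoffs (K − S): max(-136.2, 0) = 0, max(-10.25, 0) = 0, max(48.55, 0) = 48.55
Node u (S = 157.5): V_u = 1/1.05·[0.4375·0.0000 + 0.5625·0.0000] = 0.0000
Node d (S = 73.5): V_d = 1/1.05·[0.4375·0.0000 + 0.5625·48.5500] = 26.0089
Node 0 (S = 105): V_0 = 1/1.05·[0.4375·0.0000 + 0.5625·26.0089] = 13.9334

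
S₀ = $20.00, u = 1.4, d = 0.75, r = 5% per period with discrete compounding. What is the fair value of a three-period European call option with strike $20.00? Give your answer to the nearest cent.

$5.76

Risk-neutral probability p = (1 + 0.05 − 0.75)/(1.4 − 0.75) = 0.3000/0.6500 = 0.4615
Terminal stock prices: S_uuu = 54.88, S_uud = 29.4, S_udd = 15.75, S_ddd = 8.438
Terminal payoffs (S − K): max(34.88, 0) = 34.88, max(9.4, 0) = 9.4, max(-4.25, 0) = 0, max(-11.56, 0) = 0
Node uu (S = 39.2): V_uu = 1/1.05·[0.4615·34.8800 + 0.5385·9.4000] = 20.1524
Node ud (S = 21): V_ud = 1/1.05·[0.4615·9.4000 + 0.5385·0.0000] = 4.1319
Node dd (S = 11.25): V_dd = 1/1.05·[0.4615·0.0000 + 0.5385·0.0000] = 0.0000
Node u (S = 28): V_u = 1/1.05·[0.4615·20.1524 + 0.5385·4.1319] = 10.9771
Node d (S = 15): V_d = 1/1.05·[0.4615·4.1319 + 0.5385·0.0000] = 1.8162
Node 0 (S = 20): V_0 = 1/1.05·[0.4615·10.9771 + 0.5385·1.8162] = 5.7565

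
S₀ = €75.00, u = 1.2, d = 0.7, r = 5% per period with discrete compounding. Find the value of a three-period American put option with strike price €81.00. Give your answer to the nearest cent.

Risk-neutral probability p = (1 + 0.05 − 0.7)/(1.2 − 0.7) = 0.3500/0.5000 = 0.7000
Terminal stock prices: S_uuu = 129.6, S_uud = 75.6, S_udd = 44.1, S_ddd = 25.72
Terminal payoffs (K − S): max(-48.6, 0) = 0, max(5.4, 0) = 5.4, max(36.9, 0) = 36.9, max(55.28, 0) = 55.28
Node uu (S = 108): continuation = 1/1.05·[0.7000·0.0000 + 0.3000·5.4000] = 1.5429; exercise value = 0.0000 ≤ continuation, so V_uu = 1.5429
Node ud (S = 63): continuation = 1/1.05·[0.7000·5.4000 + 0.3000·36.9000] = 14.1429; exercise value = 18.0000 > continuation, so V_ud = 18.0000 (exercise)
Node dd (S = 36.75): continuation = 1/1.05·[0.7000·36.9000 + 0.3000·55.2750] = 40.3929; exercise value = 44.2500 > continuation, so V_dd = 44.2500 (exercise)
Node u (S = 90): continuation = 1/1.05·[0.7000·1.5429 + 0.3000·18.0000] = 6.1714; exercise value = 0.0000 ≤ continuation, so V_u = 6.1714
Node d (S = 52.5): continuation = 1/1.05·[0.7000·18.0000 + 0.3000·44.2500] = 24.6429; exercise value = 28.5000 > continuation, so V_d = 28.5000 (exercise)
Node 0 (S = 75): continuation = 1/1.05·[0.7000·6.1714 + 0.3000·28.5000] = 12.2571; exercise value = 6.0000 ≤ continuation, so V_0 = 12.2571

€12.26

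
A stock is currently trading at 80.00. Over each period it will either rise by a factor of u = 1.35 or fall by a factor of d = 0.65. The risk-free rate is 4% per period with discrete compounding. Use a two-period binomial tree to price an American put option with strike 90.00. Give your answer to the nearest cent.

Risk-neutral probability p = (1 + 0.04 − 0.65)/(1.35 − 0.65) = 0.3900/0.7000 = 0.5571
Terminal stock prices: S_uu = 145.8, S_ud = 70.2, S_dd = 33.8
Terminal payoffs (K − S): max(-55.8, 0) = 0, max(19.8, 0) = 19.8, max(56.2, 0) = 56.2
Node u (S = 108): continuation = 1/1.04·[0.5571·0.0000 + 0.4429·19.8000] = 8.4313; exercise value = 0.0000 ≤ continuation, so V_u = 8.4313
Node d (S = 52): continuation = 1/1.04·[0.5571·19.8000 + 0.4429·56.2000] = 34.5385; exercise value = 38.0000 > continuation, so V_d = 38.0000 (exercise)
Node 0 (S = 80): continuation = 1/1.04·[0.5571·8.4313 + 0.4429·38.0000] = 20.6981; exercise value = 10.0000 ≤ continuation, so V_0 = 20.6981

20.70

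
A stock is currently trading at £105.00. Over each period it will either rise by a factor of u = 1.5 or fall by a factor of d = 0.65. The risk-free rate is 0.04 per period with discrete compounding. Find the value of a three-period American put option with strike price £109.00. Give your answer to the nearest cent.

£27.65

Risk-neutral probability p = (1 + 0.04 − 0.65)/(1.5 − 0.65) = 0.3900/0.8500 = 0.4588
Terminal stock prices: S_uuu = 354.4, S_uud = 153.6, S_udd = 66.54, S_ddd = 28.84
Terminal payoffs (K − S): max(-245.4, 0) = 0, max(-44.56, 0) = 0, max(42.46, 0) = 42.46, max(80.16, 0) = 80.16
Node uu (S = 236.2): continuation = 1/1.04·[0.4588·0.0000 + 0.5412·0.0000] = 0.0000; exercise value = 0.0000 ≤ continuation, so V_uu = 0.0000
Node ud (S = 102.4): continuation = 1/1.04·[0.4588·0.0000 + 0.5412·42.4562] = 22.0926; exercise value = 6.6250 ≤ continuation, so V_ud = 22.0926
Node dd (S = 44.36): continuation = 1/1.04·[0.4588·42.4562 + 0.5412·80.1644] = 60.4452; exercise value = 64.6375 > continuation, so V_dd = 64.6375 (exercise)
Node u (S = 157.5): continuation = 1/1.04·[0.4588·0.0000 + 0.5412·22.0926] = 11.4962; exercise value = 0.0000 ≤ continuation, so V_u = 11.4962
Node d (S = 68.25): continuation = 1/1.04·[0.4588·22.0926 + 0.5412·64.6375] = 43.3816; exercise value = 40.7500 ≤ continuation, so V_d = 43.3816
Node 0 (S = 105): continuation = 1/1.04·[0.4588·11.4962 + 0.5412·43.3816] = 27.6460; exercise value = 4.0000 ≤ continuation, so V_0 = 27.6460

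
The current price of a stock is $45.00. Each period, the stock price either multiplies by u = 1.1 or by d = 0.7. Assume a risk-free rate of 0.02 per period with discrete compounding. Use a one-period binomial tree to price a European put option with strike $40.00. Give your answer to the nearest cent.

$1.67

Risk-neutral probability p = (1 + 0.02 − 0.7)/(1.1 − 0.7) = 0.3200/0.4000 = 0.8000
Terminal stock prices: S_u = 49.5, S_d = 31.5
Terminal payoffs (K − S): max(-9.5, 0) = 0, max(8.5, 0) = 8.5
Node 0 (S = 45): V_0 = 1/1.02·[0.8000·0.0000 + 0.2000·8.5000] = 1.6667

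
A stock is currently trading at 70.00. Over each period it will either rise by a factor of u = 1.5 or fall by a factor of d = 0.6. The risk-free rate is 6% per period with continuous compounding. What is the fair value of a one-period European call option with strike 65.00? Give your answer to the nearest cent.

Risk-neutral probability p = (e^0.06 − 0.6)/(1.5 − 0.6) = 0.4618/0.9000 = 0.5132
Terminal stock prices: S_u = 105, S_d = 42
Terminal payoffs (S − K): max(40, 0) = 40, max(-23, 0) = 0
Node 0 (S = 70): V_0 = e^(−0.06)·[0.5132·40.0000 + 0.4868·0.0000] = 19.3307

19.33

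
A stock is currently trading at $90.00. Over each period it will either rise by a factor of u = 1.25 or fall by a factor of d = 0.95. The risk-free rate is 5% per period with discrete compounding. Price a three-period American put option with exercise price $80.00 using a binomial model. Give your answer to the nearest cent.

Risk-neutral probability p = (1 + 0.05 − 0.95)/(1.25 − 0.95) = 0.1000/0.3000 = 0.3333
Terminal stock prices: S_uuu = 175.8, S_uud = 133.6, S_udd = 101.5, S_ddd = 77.16
Terminal payoffs (K − S): max(-95.78, 0) = 0, max(-53.59, 0) = 0, max(-21.53, 0) = 0, max(2.836, 0) = 2.836
Node uu (S = 140.6): continuation = 1/1.05·[0.3333·0.0000 + 0.6667·0.0000] = 0.0000; exercise value = 0.0000 ≤ continuation, so V_uu = 0.0000
Node ud (S = 106.9): continuation = 1/1.05·[0.3333·0.0000 + 0.6667·0.0000] = 0.0000; exercise value = 0.0000 ≤ continuation, so V_ud = 0.0000
Node dd (S = 81.22): continuation = 1/1.05·[0.3333·0.0000 + 0.6667·2.8363] = 1.8008; exercise value = 0.0000 ≤ continuation, so V_dd = 1.8008
Node u (S = 112.5): continuation = 1/1.05·[0.3333·0.0000 + 0.6667·0.0000] = 0.0000; exercise value = 0.0000 ≤ continuation, so V_u = 0.0000
Node d (S = 85.5): continuation = 1/1.05·[0.3333·0.0000 + 0.6667·1.8008] = 1.1434; exercise value = 0.0000 ≤ continuation, so V_d = 1.1434
Node 0 (S = 90): continuation = 1/1.05·[0.3333·0.0000 + 0.6667·1.1434] = 0.7259; exercise value = 0.0000 ≤ continuation, so V_0 = 0.7259

$0.73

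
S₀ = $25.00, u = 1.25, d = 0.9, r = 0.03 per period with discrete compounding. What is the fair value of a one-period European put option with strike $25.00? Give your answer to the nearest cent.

$1.53

Risk-neutral probability p = (1 + 0.03 − 0.9)/(1.25 − 0.9) = 0.1300/0.3500 = 0.3714
Terminal stock prices: S_u = 31.25, S_d = 22.5
Terminal payoffs (K − S): max(-6.25, 0) = 0, max(2.5, 0) = 2.5
Node 0 (S = 25): V_0 = 1/1.03·[0.3714·0.0000 + 0.6286·2.5000] = 1.5257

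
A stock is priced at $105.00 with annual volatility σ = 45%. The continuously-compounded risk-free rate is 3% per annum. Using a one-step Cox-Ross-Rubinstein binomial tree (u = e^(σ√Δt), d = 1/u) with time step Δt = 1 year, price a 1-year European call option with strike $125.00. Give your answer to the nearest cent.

$16.25

CRR parameters: u = e^(σ√Δt) = e^(0.45·√1) = 1.5683, d = 1/u = 0.6376
Per-period rate: rΔt = 0.03·1 = 0.03, so R = e^0.03 = 1.0305
Risk-neutral probability p = (e^0.03 − 0.6376)/(1.5683 − 0.6376) = 0.3928/0.9307 = 0.4221
Terminal stock prices: S_u = 164.7, S_d = 66.95
Terminal payoffs (S − K): max(39.67, 0) = 39.67, max(-58.05, 0) = 0
Node 0 (S = 105): V_0 = e^(−0.03)·[0.4221·39.6728 + 0.5779·0.0000] = 16.2503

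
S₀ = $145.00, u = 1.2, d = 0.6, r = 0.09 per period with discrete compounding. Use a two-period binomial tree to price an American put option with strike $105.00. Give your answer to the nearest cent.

$3.10

Risk-neutral probability p = (1 + 0.09 − 0.6)/(1.2 − 0.6) = 0.4900/0.6000 = 0.8167
Terminal stock prices: S_uu = 208.8, S_ud = 104.4, S_dd = 52.2
Terminal payoffs (K − S): max(-103.8, 0) = 0, max(0.6, 0) = 0.6, max(52.8, 0) = 52.8
Node u (S = 174): continuation = 1/1.09·[0.8167·0.0000 + 0.1833·0.6000] = 0.1009; exercise value = 0.0000 ≤ continuation, so V_u = 0.1009
Node d (S = 87): continuation = 1/1.09·[0.8167·0.6000 + 0.1833·52.8000] = 9.3303; exercise value = 18.0000 > continuation, so V_d = 18.0000 (exercise)
Node 0 (S = 145): continuation = 1/1.09·[0.8167·0.1009 + 0.1833·18.0000] = 3.1031; exercise value = 0.0000 ≤ continuation, so V_0 = 3.1031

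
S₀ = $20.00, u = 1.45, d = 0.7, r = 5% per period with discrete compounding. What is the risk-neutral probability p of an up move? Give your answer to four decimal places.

p = 0.4667

Risk-neutral probability p = (1 + 0.05 − 0.7)/(1.45 − 0.7) = 0.3500/0.7500 = 0.4667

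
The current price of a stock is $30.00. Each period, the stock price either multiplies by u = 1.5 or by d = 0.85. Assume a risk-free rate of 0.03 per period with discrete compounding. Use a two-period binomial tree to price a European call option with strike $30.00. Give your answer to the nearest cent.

Risk-neutral probability p = (1 + 0.03 − 0.85)/(1.5 − 0.85) = 0.1800/0.6500 = 0.2769
Terminal stock prices: S_uu = 67.5, S_ud = 38.25, S_dd = 21.67
Terminal payoffs (S − K): max(37.5, 0) = 37.5, max(8.25, 0) = 8.25, max(-8.325, 0) = 0
Node u (S = 45): V_u = 1/1.03·[0.2769·37.5000 + 0.7231·8.2500] = 15.8738
Node d (S = 25.5): V_d = 1/1.03·[0.2769·8.2500 + 0.7231·0.0000] = 2.2181
Node 0 (S = 30): V_0 = 1/1.03·[0.2769·15.8738 + 0.7231·2.2181] = 5.8249

$5.82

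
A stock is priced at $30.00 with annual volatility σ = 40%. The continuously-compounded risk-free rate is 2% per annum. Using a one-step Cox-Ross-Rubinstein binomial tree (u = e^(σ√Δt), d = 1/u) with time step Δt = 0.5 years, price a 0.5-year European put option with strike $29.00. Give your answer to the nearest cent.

CRR parameters: u = e^(σ√Δt) = e^(0.4·√0.5) = 1.3269, d = 1/u = 0.7536
Per-period rate: rΔt = 0.02·0.5 = 0.01, so R = e^0.01 = 1.0101
Risk-neutral probability p = (e^0.01 − 0.7536)/(1.3269 − 0.7536) = 0.2564/0.5733 = 0.4473
Terminal stock prices: S_u = 39.81, S_d = 22.61
Terminal payoffs (K − S): max(-10.81, 0) = 0, max(6.391, 0) = 6.391
Node 0 (S = 30): V_0 = e^(−0.01)·[0.4473·0.0000 + 0.5527·6.3909] = 3.4971

$3.50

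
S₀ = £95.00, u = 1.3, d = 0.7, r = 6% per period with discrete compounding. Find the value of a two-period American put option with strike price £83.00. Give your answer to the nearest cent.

£6.23

Risk-neutral probability p = (1 + 0.06 − 0.7)/(1.3 − 0.7) = 0.3600/0.6000 = 0.6000
Terminal stock prices: S_uu = 160.6, S_ud = 86.45, S_dd = 46.55
Terminal payoffs (K − S): max(-77.55, 0) = 0, max(-3.45, 0) = 0, max(36.45, 0) = 36.45
Node u (S = 123.5): continuation = 1/1.06·[0.6000·0.0000 + 0.4000·0.0000] = 0.0000; exercise value = 0.0000 ≤ continuation, so V_u = 0.0000
Node d (S = 66.5): continuation = 1/1.06·[0.6000·0.0000 + 0.4000·36.4500] = 13.7547; exercise value = 16.5000 > continuation, so V_d = 16.5000 (exercise)
Node 0 (S = 95): continuation = 1/1.06·[0.6000·0.0000 + 0.4000·16.5000] = 6.2264; exercise value = 0.0000 ≤ continuation, so V_0 = 6.2264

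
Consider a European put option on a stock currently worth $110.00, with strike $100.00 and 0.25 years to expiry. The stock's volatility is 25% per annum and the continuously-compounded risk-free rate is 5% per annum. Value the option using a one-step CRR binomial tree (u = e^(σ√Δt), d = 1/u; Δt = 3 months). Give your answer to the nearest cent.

$1.39

CRR parameters: u = e^(σ√Δt) = e^(0.25·√0.25) = 1.1331, d = 1/u = 0.8825
Per-period rate: rΔt = 0.05·0.25 = 0.0125, so R = e^0.0125 = 1.0126
Risk-neutral probability p = (e^0.0125 − 0.8825)/(1.1331 − 0.8825) = 0.1301/0.2507 = 0.5190
Terminal stock prices: S_u = 124.6, S_d = 97.07
Terminal payoffs (K − S): max(-24.65, 0) = 0, max(2.925, 0) = 2.925
Node 0 (S = 110): V_0 = e^(−0.0125)·[0.5190·0.0000 + 0.4810·2.9253] = 1.3897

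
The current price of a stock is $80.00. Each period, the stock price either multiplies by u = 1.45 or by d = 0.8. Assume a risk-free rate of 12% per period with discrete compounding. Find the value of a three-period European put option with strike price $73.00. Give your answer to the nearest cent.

Risk-neutral probability p = (1 + 0.12 − 0.8)/(1.45 − 0.8) = 0.3200/0.6500 = 0.4923
Terminal stock prices: S_uuu = 243.9, S_uud = 134.6, S_udd = 74.24, S_ddd = 40.96
Terminal payoffs (K − S): max(-170.9, 0) = 0, max(-61.56, 0) = 0, max(-1.24, 0) = 0, max(32.04, 0) = 32.04
Node uu (S = 168.2): V_uu = 1/1.12·[0.4923·0.0000 + 0.5077·0.0000] = 0.0000
Node ud (S = 92.8): V_ud = 1/1.12·[0.4923·0.0000 + 0.5077·0.0000] = 0.0000
Node dd (S = 51.2): V_dd = 1/1.12·[0.4923·0.0000 + 0.5077·32.0400] = 14.5236
Node u (S = 116): V_u = 1/1.12·[0.4923·0.0000 + 0.5077·0.0000] = 0.0000
Node d (S = 64): V_d = 1/1.12·[0.4923·0.0000 + 0.5077·14.5236] = 6.5835
Node 0 (S = 80): V_0 = 1/1.12·[0.4923·0.0000 + 0.5077·6.5835] = 2.9843

$2.98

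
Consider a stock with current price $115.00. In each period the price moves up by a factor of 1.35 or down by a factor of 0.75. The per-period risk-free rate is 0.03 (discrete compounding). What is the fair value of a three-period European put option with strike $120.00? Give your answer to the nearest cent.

$21.83

Risk-neutral probability p = (1 + 0.03 − 0.75)/(1.35 − 0.75) = 0.2800/0.6000 = 0.4667
Terminal stock prices: S_uuu = 282.9, S_uud = 157.2, S_udd = 87.33, S_ddd = 48.52
Terminal payoffs (K − S): max(-162.9, 0) = 0, max(-37.19, 0) = 0, max(32.67, 0) = 32.67, max(71.48, 0) = 71.48
Node uu (S = 209.6): V_uu = 1/1.03·[0.4667·0.0000 + 0.5333·0.0000] = 0.0000
Node ud (S = 116.4): V_ud = 1/1.03·[0.4667·0.0000 + 0.5333·32.6719] = 16.9175
Node dd (S = 64.69): V_dd = 1/1.03·[0.4667·32.6719 + 0.5333·71.4844] = 51.8174
Node u (S = 155.2): V_u = 1/1.03·[0.4667·0.0000 + 0.5333·16.9175] = 8.7599
Node d (S = 86.25): V_d = 1/1.03·[0.4667·16.9175 + 0.5333·51.8174] = 34.4959
Node 0 (S = 115): V_0 = 1/1.03·[0.4667·8.7599 + 0.5333·34.4959] = 21.8308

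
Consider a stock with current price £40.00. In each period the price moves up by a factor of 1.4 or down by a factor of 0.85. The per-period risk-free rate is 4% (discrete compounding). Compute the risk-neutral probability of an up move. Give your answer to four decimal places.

p = 0.3455

Risk-neutral probability p = (1 + 0.04 − 0.85)/(1.4 − 0.85) = 0.1900/0.5500 = 0.3455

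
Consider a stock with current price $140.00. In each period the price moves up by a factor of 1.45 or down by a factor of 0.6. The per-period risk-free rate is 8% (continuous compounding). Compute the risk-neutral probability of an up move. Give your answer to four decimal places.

Risk-neutral probability p = (e^0.08 − 0.6)/(1.45 − 0.6) = 0.4833/0.8500 = 0.5686

p = 0.5686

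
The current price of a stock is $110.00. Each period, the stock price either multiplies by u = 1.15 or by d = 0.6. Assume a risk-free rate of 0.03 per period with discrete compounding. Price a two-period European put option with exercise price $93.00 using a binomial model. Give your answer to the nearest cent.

Risk-neutral probability p = (1 + 0.03 − 0.6)/(1.15 − 0.6) = 0.4300/0.5500 = 0.7818
Terminal stock prices: S_uu = 145.5, S_ud = 75.9, S_dd = 39.6
Terminal payoffs (K − S): max(-52.47, 0) = 0, max(17.1, 0) = 17.1, max(53.4, 0) = 53.4
Node u (S = 126.5): V_u = 1/1.03·[0.7818·0.0000 + 0.2182·17.1000] = 3.6222
Node d (S = 66): V_d = 1/1.03·[0.7818·17.1000 + 0.2182·53.4000] = 24.2913
Node 0 (S = 110): V_0 = 1/1.03·[0.7818·3.6222 + 0.2182·24.2913] = 7.8950

$7.89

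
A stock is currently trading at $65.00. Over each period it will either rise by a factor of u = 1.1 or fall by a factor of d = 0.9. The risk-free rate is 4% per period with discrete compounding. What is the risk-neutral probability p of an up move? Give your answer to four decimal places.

p = 0.7000

Risk-neutral probability p = (1 + 0.04 − 0.9)/(1.1 − 0.9) = 0.1400/0.2000 = 0.7000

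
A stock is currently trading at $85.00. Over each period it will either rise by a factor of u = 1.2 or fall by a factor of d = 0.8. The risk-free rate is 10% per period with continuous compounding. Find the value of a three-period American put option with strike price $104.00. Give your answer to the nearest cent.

$19.00

Risk-neutral probability p = (e^0.1 − 0.8)/(1.2 − 0.8) = 0.3052/0.4000 = 0.7629
Terminal stock prices: S_uuu = 146.9, S_uud = 97.92, S_udd = 65.28, S_ddd = 43.52
Terminal payoffs (K − S): max(-42.88, 0) = 0, max(6.08, 0) = 6.08, max(38.72, 0) = 38.72, max(60.48, 0) = 60.48
Node uu (S = 122.4): continuation = e^(−0.1)·[0.7629·0.0000 + 0.2371·6.0800] = 1.3042; exercise value = 0.0000 ≤ continuation, so V_uu = 1.3042
Node ud (S = 81.6): continuation = e^(−0.1)·[0.7629·6.0800 + 0.2371·38.7200] = 12.5031; exercise value = 22.4000 > continuation, so V_ud = 22.4000 (exercise)
Node dd (S = 54.4): continuation = e^(−0.1)·[0.7629·38.7200 + 0.2371·60.4800] = 39.7031; exercise value = 49.6000 > continuation, so V_dd = 49.6000 (exercise)
Node u (S = 102): continuation = e^(−0.1)·[0.7629·1.3042 + 0.2371·22.4000] = 5.7054; exercise value = 2.0000 ≤ continuation, so V_u = 5.7054
Node d (S = 68): continuation = e^(−0.1)·[0.7629·22.4000 + 0.2371·49.6000] = 26.1031; exercise value = 36.0000 > continuation, so V_d = 36.0000 (exercise)
Node 0 (S = 85): continuation = e^(−0.1)·[0.7629·5.7054 + 0.2371·36.0000] = 11.6610; exercise value = 19.0000 > continuation, so V_0 = 19.0000 (exercise)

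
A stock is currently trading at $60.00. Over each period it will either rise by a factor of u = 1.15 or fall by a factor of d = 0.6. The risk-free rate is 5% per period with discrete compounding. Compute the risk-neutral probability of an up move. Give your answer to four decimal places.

p = 0.8182

Risk-neutral probability p = (1 + 0.05 − 0.6)/(1.15 − 0.6) = 0.4500/0.5500 = 0.8182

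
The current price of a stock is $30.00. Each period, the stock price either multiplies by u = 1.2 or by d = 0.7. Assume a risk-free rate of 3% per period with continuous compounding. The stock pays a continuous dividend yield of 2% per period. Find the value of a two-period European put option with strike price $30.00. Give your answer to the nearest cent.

Per-period risk-free factor R = e^0.03 = 1.0305; dividend-adjusted growth = e^(0.03−0.02) = 1.0101.
Risk-neutral probability p = (1.0101 − 0.7)/(1.2 − 0.7) = 0.3101/0.5000 = 0.6201
Terminal stock prices: S_uu = 43.2, S_ud = 25.2, S_dd = 14.7
Terminal payoffs (K − S): max(-13.2, 0) = 0, max(4.8, 0) = 4.8, max(15.3, 0) = 15.3
Node u (S = 36): V_u = e^(−0.03)·[0.6201·0.0000 + 0.3799·4.8000] = 1.7696
Node d (S = 21): V_d = e^(−0.03)·[0.6201·4.8000 + 0.3799·15.3000] = 8.5292
Node 0 (S = 30): V_0 = e^(−0.03)·[0.6201·1.7696 + 0.3799·8.5292] = 4.2094

$4.21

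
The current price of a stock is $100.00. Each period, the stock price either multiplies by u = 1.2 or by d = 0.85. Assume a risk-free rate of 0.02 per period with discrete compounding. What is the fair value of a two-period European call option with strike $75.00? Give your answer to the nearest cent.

$28.61

Risk-neutral probability p = (1 + 0.02 − 0.85)/(1.2 − 0.85) = 0.1700/0.3500 = 0.4857
Terminal stock prices: S_uu = 144, S_ud = 102, S_dd = 72.25
Terminal payoffs (S − K): max(69, 0) = 69, max(27, 0) = 27, max(-2.75, 0) = 0
Node u (S = 120): V_u = 1/1.02·[0.4857·69.0000 + 0.5143·27.0000] = 46.4706
Node d (S = 85): V_d = 1/1.02·[0.4857·27.0000 + 0.5143·0.0000] = 12.8571
Node 0 (S = 100): V_0 = 1/1.02·[0.4857·46.4706 + 0.5143·12.8571] = 28.6114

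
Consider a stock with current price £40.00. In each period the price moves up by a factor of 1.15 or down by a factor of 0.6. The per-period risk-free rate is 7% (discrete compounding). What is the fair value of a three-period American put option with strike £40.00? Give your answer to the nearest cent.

£4.24

Risk-neutral probability p = (1 + 0.07 − 0.6)/(1.15 − 0.6) = 0.4700/0.5500 = 0.8545
Terminal stock prices: S_uuu = 60.83, S_uud = 31.74, S_udd = 16.56, S_ddd = 8.64
Terminal payoffs (K − S): max(-20.83, 0) = 0, max(8.26, 0) = 8.26, max(23.44, 0) = 23.44, max(31.36, 0) = 31.36
Node uu (S = 52.9): continuation = 1/1.07·[0.8545·0.0000 + 0.1455·8.2600] = 1.1229; exercise value = 0.0000 ≤ continuation, so V_uu = 1.1229
Node ud (S = 27.6): continuation = 1/1.07·[0.8545·8.2600 + 0.1455·23.4400] = 9.7832; exercise value = 12.4000 > continuation, so V_ud = 12.4000 (exercise)
Node dd (S = 14.4): continuation = 1/1.07·[0.8545·23.4400 + 0.1455·31.3600] = 22.9832; exercise value = 25.6000 > continuation, so V_dd = 25.6000 (exercise)
Node u (S = 46): continuation = 1/1.07·[0.8545·1.1229 + 0.1455·12.4000] = 2.5824; exercise value = 0.0000 ≤ continuation, so V_u = 2.5824
Node d (S = 24): continuation = 1/1.07·[0.8545·12.4000 + 0.1455·25.6000] = 13.3832; exercise value = 16.0000 > continuation, so V_d = 16.0000 (exercise)
Node 0 (S = 40): continuation = 1/1.07·[0.8545·2.5824 + 0.1455·16.0000] = 4.2374; exercise value = 0.0000 ≤ continuation, so V_0 = 4.2374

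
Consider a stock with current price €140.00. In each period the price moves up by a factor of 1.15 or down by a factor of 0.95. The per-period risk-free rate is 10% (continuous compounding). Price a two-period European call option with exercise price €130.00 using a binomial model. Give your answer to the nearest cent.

€33.72

Risk-neutral probability p = (e^0.1 − 0.95)/(1.15 − 0.95) = 0.1552/0.2000 = 0.7759
Terminal stock prices: S_uu = 185.1, S_ud = 152.9, S_dd = 126.3
Terminal payoffs (S − K): max(55.15, 0) = 55.15, max(22.95, 0) = 22.95, max(-3.65, 0) = 0
Node u (S = 161): V_u = e^(−0.1)·[0.7759·55.1500 + 0.2241·22.9500] = 43.3711
Node d (S = 133): V_d = e^(−0.1)·[0.7759·22.9500 + 0.2241·0.0000] = 16.1114
Node 0 (S = 140): V_0 = e^(−0.1)·[0.7759·43.3711 + 0.2241·16.1114] = 33.7151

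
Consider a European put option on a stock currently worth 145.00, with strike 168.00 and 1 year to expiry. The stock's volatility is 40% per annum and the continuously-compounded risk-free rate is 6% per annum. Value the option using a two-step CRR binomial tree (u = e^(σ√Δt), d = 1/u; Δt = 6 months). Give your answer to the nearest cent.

32.39

CRR parameters: u = e^(σ√Δt) = e^(0.4·√0.5) = 1.3269, d = 1/u = 0.7536
Per-period rate: rΔt = 0.06·0.5 = 0.03, so R = e^0.03 = 1.0305
Risk-neutral probability p = (e^0.03 − 0.7536)/(1.3269 − 0.7536) = 0.2768/0.5733 = 0.4829
Terminal stock prices: S_uu = 255.3, S_ud = 145, S_dd = 82.36
Terminal payoffs (K − S): max(-87.29, 0) = 0, max(23, 0) = 23, max(85.64, 0) = 85.64
Node u (S = 192.4): V_u = e^(−0.03)·[0.4829·0.0000 + 0.5171·23.0000] = 11.5422
Node d (S = 109.3): V_d = e^(−0.03)·[0.4829·23.0000 + 0.5171·85.6442] = 53.7573
Node 0 (S = 145): V_0 = e^(−0.03)·[0.4829·11.5422 + 0.5171·53.7573] = 32.3861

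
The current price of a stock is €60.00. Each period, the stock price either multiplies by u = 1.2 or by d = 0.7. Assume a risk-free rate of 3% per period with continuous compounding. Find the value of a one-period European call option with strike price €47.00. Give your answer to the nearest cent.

Risk-neutral probability p = (e^0.03 − 0.7)/(1.2 − 0.7) = 0.3305/0.5000 = 0.6609
Terminal stock prices: S_u = 72, S_d = 42
Terminal payoffs (S − K): max(25, 0) = 25, max(-5, 0) = 0
Node 0 (S = 60): V_0 = e^(−0.03)·[0.6609·25.0000 + 0.3391·0.0000] = 16.0344

€16.03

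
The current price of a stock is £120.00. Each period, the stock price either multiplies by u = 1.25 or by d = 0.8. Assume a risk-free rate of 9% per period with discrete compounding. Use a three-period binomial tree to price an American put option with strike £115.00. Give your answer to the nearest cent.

Risk-neutral probability p = (1 + 0.09 − 0.8)/(1.25 − 0.8) = 0.2900/0.4500 = 0.6444
Terminal stock prices: S_uuu = 234.4, S_uud = 150, S_udd = 96, S_ddd = 61.44
Terminal payoffs (K − S): max(-119.4, 0) = 0, max(-35, 0) = 0, max(19, 0) = 19, max(53.56, 0) = 53.56
Node uu (S = 187.5): continuation = 1/1.09·[0.6444·0.0000 + 0.3556·0.0000] = 0.0000; exercise value = 0.0000 ≤ continuation, so V_uu = 0.0000
Node ud (S = 120): continuation = 1/1.09·[0.6444·0.0000 + 0.3556·19.0000] = 6.1978; exercise value = 0.0000 ≤ continuation, so V_ud = 6.1978
Node dd (S = 76.8): continuation = 1/1.09·[0.6444·19.0000 + 0.3556·53.5600] = 28.7046; exercise value = 38.2000 > continuation, so V_dd = 38.2000 (exercise)
Node u (S = 150): continuation = 1/1.09·[0.6444·0.0000 + 0.3556·6.1978] = 2.0217; exercise value = 0.0000 ≤ continuation, so V_u = 2.0217
Node d (S = 96): continuation = 1/1.09·[0.6444·6.1978 + 0.3556·38.2000] = 16.1251; exercise value = 19.0000 > continuation, so V_d = 19.0000 (exercise)
Node 0 (S = 120): continuation = 1/1.09·[0.6444·2.0217 + 0.3556·19.0000] = 7.3931; exercise value = 0.0000 ≤ continuation, so V_0 = 7.3931

£7.39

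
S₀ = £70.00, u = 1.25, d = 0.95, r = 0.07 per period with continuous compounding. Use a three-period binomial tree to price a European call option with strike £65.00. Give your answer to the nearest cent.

Risk-neutral probability p = (e^0.07 − 0.95)/(1.25 − 0.95) = 0.1225/0.3000 = 0.4084
Terminal stock prices: S_uuu = 136.7, S_uud = 103.9, S_udd = 78.97, S_ddd = 60.02
Terminal payoffs (S − K): max(71.72, 0) = 71.72, max(38.91, 0) = 38.91, max(13.97, 0) = 13.97, max(-4.984, 0) = 0
Node uu (S = 109.4): V_uu = e^(−0.07)·[0.4084·71.7188 + 0.5916·38.9062] = 48.7694
Node ud (S = 83.12): V_ud = e^(−0.07)·[0.4084·38.9062 + 0.5916·13.9688] = 22.5194
Node dd (S = 63.17): V_dd = e^(−0.07)·[0.4084·13.9688 + 0.5916·0.0000] = 5.3186
Node u (S = 87.5): V_u = e^(−0.07)·[0.4084·48.7694 + 0.5916·22.5194] = 30.9917
Node d (S = 66.5): V_d = e^(−0.07)·[0.4084·22.5194 + 0.5916·5.3186] = 11.5083
Node 0 (S = 70): V_0 = e^(−0.07)·[0.4084·30.9917 + 0.5916·11.5083] = 18.1486

£18.15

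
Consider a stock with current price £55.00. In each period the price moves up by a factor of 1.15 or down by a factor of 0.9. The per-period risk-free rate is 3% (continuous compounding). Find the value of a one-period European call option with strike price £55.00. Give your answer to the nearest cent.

£4.18

Risk-neutral probability p = (e^0.03 − 0.9)/(1.15 − 0.9) = 0.1305/0.2500 = 0.5218
Terminal stock prices: S_u = 63.25, S_d = 49.5
Terminal payoffs (S − K): max(8.25, 0) = 8.25, max(-5.5, 0) = 0
Node 0 (S = 55): V_0 = e^(−0.03)·[0.5218·8.2500 + 0.4782·0.0000] = 4.1778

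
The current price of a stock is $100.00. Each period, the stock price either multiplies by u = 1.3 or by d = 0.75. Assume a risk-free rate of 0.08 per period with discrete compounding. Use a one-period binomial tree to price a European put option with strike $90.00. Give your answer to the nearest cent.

Risk-neutral probability p = (1 + 0.08 − 0.75)/(1.3 − 0.75) = 0.3300/0.5500 = 0.6000
Terminal stock prices: S_u = 130, S_d = 75
Terminal payoffs (K − S): max(-40, 0) = 0, max(15, 0) = 15
Node 0 (S = 100): V_0 = 1/1.08·[0.6000·0.0000 + 0.4000·15.0000] = 5.5556

$5.56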